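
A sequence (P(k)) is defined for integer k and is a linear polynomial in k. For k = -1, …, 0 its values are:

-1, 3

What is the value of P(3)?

Write P(k) = ak + b; the 2 given values yield a linear system in the 2 coefficients.
Solving, P(k) = 4k + 3.
Then P(3) = 15.

15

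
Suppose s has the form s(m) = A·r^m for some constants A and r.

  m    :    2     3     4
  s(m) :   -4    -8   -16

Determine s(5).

Consecutive ratio: -8/(-4) = 2, and -16/(-8) = 2, so r = 2.
Then A·2^2 = -4 gives A = -1, and s(m) = -1·2^m.
s(5) = -1·2^5 = -32.

-32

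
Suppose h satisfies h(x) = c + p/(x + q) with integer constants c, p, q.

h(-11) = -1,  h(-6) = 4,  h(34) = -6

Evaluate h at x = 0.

(h(x) − c)(x + q) = p for each data point; the three points give a linear system in c and q, then p follows.
Solving: c = -5, q = 2, p = -36, so h(x) = -5 − 36/(x + 2).
Then h(0) = -5 − 36/2 = -23.

-23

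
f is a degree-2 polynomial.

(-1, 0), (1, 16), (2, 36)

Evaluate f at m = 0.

4

Write f(m) = am² + bm + c; the 3 given values yield a linear system in the 3 coefficients.
Solving, f(m) = 4m² + 8m + 4.
Then f(0) = 4.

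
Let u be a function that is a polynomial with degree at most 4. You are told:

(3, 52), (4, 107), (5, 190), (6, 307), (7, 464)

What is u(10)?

1235

First differences: 55, 83, 117, 157. Second differences: 28, 34, 40. Third differences: 6, 6.
Level-3 differences are constant, so u has degree 3.
Fitting a degree-3 polynomial gives u(n) = n³ + 2n² + 4n - 5.
Then u(10) = 1235.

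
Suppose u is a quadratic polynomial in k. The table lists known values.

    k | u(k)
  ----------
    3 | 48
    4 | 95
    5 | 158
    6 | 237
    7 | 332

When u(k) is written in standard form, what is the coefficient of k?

-9

First differences: 47, 63, 79, 95. Second differences: 16, 16, 16.
Level-2 differences are constant, so u has degree 2.
Fitting a degree-2 polynomial gives u(k) = 8k² - 9k + 3.
The coefficient of k is -9.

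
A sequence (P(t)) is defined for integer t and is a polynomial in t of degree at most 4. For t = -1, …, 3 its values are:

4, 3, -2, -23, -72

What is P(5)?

Write P(t) = at^4 + bt³ + ct² + dt + e; the 5 given values yield a linear system in the 5 coefficients.
Solving, the leading coefficient vanishes, and P(t) = -2t³ - 2t² - t + 3.
Then P(5) = -302.

-302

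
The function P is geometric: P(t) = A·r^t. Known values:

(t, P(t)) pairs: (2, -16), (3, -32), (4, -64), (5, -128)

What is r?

2

Consecutive ratio: -32/(-16) = 2, and -64/(-32) = 2, so r = 2.
Then A·2^2 = -16 gives A = -4, and P(t) = -4·2^t.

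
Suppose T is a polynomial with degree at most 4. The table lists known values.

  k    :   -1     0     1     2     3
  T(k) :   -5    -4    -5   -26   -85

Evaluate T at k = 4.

-200

Write T(k) = ak^4 + bk³ + ck² + dk + e; the 5 given values yield a linear system in the 5 coefficients.
Solving, the leading coefficient vanishes, and T(k) = -3k³ - k² + 3k - 4.
Then T(4) = -200.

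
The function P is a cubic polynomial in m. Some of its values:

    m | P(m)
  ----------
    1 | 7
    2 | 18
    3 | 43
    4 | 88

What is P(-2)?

-2

Write P(m) = am³ + bm² + cm + d; the 4 given values yield a linear system in the 4 coefficients.
Solving, P(m) = m³ + m² + m + 4.
Then P(-2) = -2.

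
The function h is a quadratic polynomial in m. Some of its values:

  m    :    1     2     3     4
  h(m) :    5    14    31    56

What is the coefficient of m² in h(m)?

Write h(m) = am² + bm + c; the 4 given values yield a linear system in the 3 coefficients.
Solving, h(m) = 4m² - 3m + 4.
The coefficient of m² is 4.

4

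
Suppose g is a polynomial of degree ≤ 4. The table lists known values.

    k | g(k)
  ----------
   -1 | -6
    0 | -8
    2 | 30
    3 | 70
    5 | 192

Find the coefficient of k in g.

Write g(k) = ak^4 + bk³ + ck² + dk + e; the 5 given values yield a linear system in the 5 coefficients.
Solving, the top 2 coefficients vanish, and g(k) = 7k² + 5k - 8.
The coefficient of k is 5.

5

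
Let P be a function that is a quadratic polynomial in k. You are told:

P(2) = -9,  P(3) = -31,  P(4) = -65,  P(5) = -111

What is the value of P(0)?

-1

Write P(k) = ak² + bk + c; the 4 given values yield a linear system in the 3 coefficients.
Solving, P(k) = -6k² + 8k - 1.
Then P(0) = -1.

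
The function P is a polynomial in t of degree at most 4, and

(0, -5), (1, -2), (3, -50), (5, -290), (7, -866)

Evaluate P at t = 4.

Write P(t) = at^4 + bt³ + ct² + dt + e; the 5 given values yield a linear system in the 5 coefficients.
Solving, the leading coefficient vanishes, and P(t) = -3t³ + 3t² + 3t - 5.
Then P(4) = -137.

-137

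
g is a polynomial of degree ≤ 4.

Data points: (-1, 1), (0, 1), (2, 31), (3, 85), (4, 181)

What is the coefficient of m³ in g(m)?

Write g(m) = am^4 + bm³ + cm² + dm + e; the 5 given values yield a linear system in the 5 coefficients.
Solving, the leading coefficient vanishes, and g(m) = 2m³ + 3m² + m + 1.
The coefficient of m³ is 2.

2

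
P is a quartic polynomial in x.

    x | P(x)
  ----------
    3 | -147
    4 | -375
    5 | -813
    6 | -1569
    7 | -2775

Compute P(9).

-7185

Write P(x) = ax^4 + bx³ + cx² + dx + e; the 5 given values yield a linear system in the 5 coefficients.
Solving, P(x) = -x^4 - 8x² + 3x - 3.
Then P(9) = -7185.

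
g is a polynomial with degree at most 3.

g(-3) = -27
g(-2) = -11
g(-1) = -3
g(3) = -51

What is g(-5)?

-83

Write g(x) = ax³ + bx² + cx + d; the 4 given values yield a linear system in the 4 coefficients.
Solving, the leading coefficient vanishes, and g(x) = -4x² - 4x - 3.
Then g(-5) = -83.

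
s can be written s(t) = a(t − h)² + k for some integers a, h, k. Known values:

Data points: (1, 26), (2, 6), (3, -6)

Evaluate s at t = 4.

First differences -20, -12; second difference 8 = 2a, so a = 4.
Expanding, the t-coefficient is −2ah = -8h; matching it to the data gives h = 4, and then k = -10.
So s(t) = 4(t − 4)² − 10.
s(4) = 4·0² − 10 = -10.

-10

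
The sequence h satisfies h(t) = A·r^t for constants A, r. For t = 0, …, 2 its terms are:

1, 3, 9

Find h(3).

27

Consecutive ratio: 3/1 = 3, and 9/3 = 3, so r = 3.
Then A·3^0 = 1 gives A = 1, and h(t) = 1·3^t.
h(3) = 1·3^3 = 27.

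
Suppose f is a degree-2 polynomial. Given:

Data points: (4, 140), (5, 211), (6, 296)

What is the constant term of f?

-4

Write f(t) = at² + bt + c; the 3 given values yield a linear system in the 3 coefficients.
Solving, f(t) = 7t² + 8t - 4.
The constant term is f(0) = -4.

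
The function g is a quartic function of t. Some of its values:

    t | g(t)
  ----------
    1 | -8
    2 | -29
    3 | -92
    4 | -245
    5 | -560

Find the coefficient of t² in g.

-8

Write g(t) = at^4 + bt³ + ct² + dt + e; the 5 given values yield a linear system in the 5 coefficients.
Solving, g(t) = -t^4 + 2t³ - 8t² + 4t - 5.
The coefficient of t² is -8.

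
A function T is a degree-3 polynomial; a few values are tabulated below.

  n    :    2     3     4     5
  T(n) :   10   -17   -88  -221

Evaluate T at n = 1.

11

Write T(n) = an³ + bn² + cn + d; the 4 given values yield a linear system in the 4 coefficients.
Solving, T(n) = -3n³ + 5n² + 5n + 4.
Then T(1) = 11.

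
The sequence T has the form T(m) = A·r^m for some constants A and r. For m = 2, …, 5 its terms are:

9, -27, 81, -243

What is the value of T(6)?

729

Consecutive ratio: -27/9 = -3, and 81/(-27) = -3, so r = -3.
Then A·(-3)^2 = 9 gives A = 1, and T(m) = 1·(-3)^m.
T(6) = 1·(-3)^6 = 729.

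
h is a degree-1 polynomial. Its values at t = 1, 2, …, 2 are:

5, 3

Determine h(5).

Write h(t) = at + b; the 2 given values yield a linear system in the 2 coefficients.
Solving, h(t) = -2t + 7.
Then h(5) = -3.

-3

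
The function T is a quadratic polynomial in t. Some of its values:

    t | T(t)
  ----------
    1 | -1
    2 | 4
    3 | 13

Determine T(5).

Write T(t) = at² + bt + c; the 3 given values yield a linear system in the 3 coefficients.
Solving, T(t) = 2t² - t - 2.
Then T(5) = 43.

43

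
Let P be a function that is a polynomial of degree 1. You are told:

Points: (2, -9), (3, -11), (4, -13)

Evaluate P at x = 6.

-17

Write P(x) = ax + b; the 3 given values yield a linear system in the 2 coefficients.
Solving, P(x) = -2x - 5.
Then P(6) = -17.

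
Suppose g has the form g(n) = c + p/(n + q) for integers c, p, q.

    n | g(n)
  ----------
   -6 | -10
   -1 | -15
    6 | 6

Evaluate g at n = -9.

(g(n) − c)(n + q) = p for each data point; the three points give a linear system in c and q, then p follows.
Solving: c = -6, q = -3, p = 36, so g(n) = -6 + 36/(n − 3).
Then g(-9) = -6 + 36/(-12) = -9.

-9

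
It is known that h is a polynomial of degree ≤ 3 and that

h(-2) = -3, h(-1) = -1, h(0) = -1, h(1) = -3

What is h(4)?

-21

First differences: 2, 0, -2. Second differences: -2, -2.
Level-2 differences are constant, so h has degree 2.
Fitting a degree-2 polynomial gives h(x) = -x² - x - 1.
Then h(4) = -21.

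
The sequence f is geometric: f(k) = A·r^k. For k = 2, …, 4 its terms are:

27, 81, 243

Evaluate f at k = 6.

2187

Consecutive ratio: 81/27 = 3, and 243/81 = 3, so r = 3.
Then A·3^2 = 27 gives A = 3, and f(k) = 3·3^k.
f(6) = 3·3^6 = 2187.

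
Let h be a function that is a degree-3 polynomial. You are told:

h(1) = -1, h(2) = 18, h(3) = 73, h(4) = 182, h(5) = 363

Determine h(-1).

-3

Write h(n) = an³ + bn² + cn + d; the 5 given values yield a linear system in the 4 coefficients.
Solving, h(n) = 3n³ - 2n - 2.
Then h(-1) = -3.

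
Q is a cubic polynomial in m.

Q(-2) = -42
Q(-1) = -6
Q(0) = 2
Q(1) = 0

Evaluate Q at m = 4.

114

Write Q(m) = am³ + bm² + cm + d; the 4 given values yield a linear system in the 4 coefficients.
Solving, Q(m) = 3m³ - 5m² + 2.
Then Q(4) = 114.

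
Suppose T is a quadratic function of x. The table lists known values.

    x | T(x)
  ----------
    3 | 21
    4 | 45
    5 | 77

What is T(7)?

165

Write T(x) = ax² + bx + c; the 3 given values yield a linear system in the 3 coefficients.
Solving, T(x) = 4x² - 4x - 3.
Then T(7) = 165.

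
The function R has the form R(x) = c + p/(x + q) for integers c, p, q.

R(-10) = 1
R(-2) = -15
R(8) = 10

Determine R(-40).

4

(R(x) − c)(x + q) = p for each data point; the three points give a linear system in c and q, then p follows.
Solving: c = 5, q = 0, p = 40, so R(x) = 5 + 40/(x + 0).
Then R(-40) = 5 + 40/(-40) = 4.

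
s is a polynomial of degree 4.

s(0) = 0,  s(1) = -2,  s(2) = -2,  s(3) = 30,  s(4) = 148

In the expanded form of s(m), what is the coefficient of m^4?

1

Write s(m) = am^4 + bm³ + cm² + dm + e; the 5 given values yield a linear system in the 5 coefficients.
Solving, s(m) = m^4 - m³ - 3m² + m.
The coefficient of m^4 is 1.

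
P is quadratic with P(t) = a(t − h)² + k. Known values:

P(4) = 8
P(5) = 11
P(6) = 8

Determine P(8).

First differences 3, -3; second difference -6 = 2a, so a = -3.
Expanding, the t-coefficient is −2ah = 6h; matching it to the data gives h = 5, and then k = 11.
So P(t) = -3(t − 5)² + 11.
P(8) = -3·3² + 11 = -16.

-16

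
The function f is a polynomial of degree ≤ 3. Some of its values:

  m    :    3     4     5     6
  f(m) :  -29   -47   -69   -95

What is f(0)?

1

First differences: -18, -22, -26. Second differences: -4, -4.
Level-2 differences are constant, so f has degree 2.
Fitting a degree-2 polynomial gives f(m) = -2m² - 4m + 1.
The constant term is f(0) = 1.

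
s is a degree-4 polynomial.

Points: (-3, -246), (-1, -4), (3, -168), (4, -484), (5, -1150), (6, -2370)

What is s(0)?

0

Write s(k) = ak^4 + bk³ + ck² + dk + e; the 6 given values yield a linear system in the 5 coefficients.
Solving, s(k) = -2k^4 + 2k³ - 5k² - 5k.
The constant term is s(0) = 0.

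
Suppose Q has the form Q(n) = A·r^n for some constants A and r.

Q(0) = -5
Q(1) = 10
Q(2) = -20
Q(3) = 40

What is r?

-2

Consecutive ratio: 10/(-5) = -2, and -20/10 = -2, so r = -2.
Then A·(-2)^0 = -5 gives A = -5, and Q(n) = -5·(-2)^n.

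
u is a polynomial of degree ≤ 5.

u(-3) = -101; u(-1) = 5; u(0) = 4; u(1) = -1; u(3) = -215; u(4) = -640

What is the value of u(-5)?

Write u(x) = ax^5 + bx^4 + cx³ + dx² + ex + p; the 6 given values yield a linear system in the 6 coefficients.
Solving, the leading coefficient vanishes, and u(x) = -2x^4 - 2x³ - x + 4.
Then u(-5) = -991.

-991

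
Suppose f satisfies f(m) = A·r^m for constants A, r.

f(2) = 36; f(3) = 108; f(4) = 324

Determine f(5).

972

Consecutive ratio: 108/36 = 3, and 324/108 = 3, so r = 3.
Then A·3^2 = 36 gives A = 4, and f(m) = 4·3^m.
f(5) = 4·3^5 = 972.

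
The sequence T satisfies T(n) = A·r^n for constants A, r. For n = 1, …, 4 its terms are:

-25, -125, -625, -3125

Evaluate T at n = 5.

-15625

Consecutive ratio: -125/(-25) = 5, and -625/(-125) = 5, so r = 5.
Then A·5^1 = -25 gives A = -5, and T(n) = -5·5^n.
T(5) = -5·5^5 = -15625.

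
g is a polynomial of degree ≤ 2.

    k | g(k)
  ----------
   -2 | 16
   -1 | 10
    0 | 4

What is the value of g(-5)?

Write g(k) = ak² + bk + c; the 3 given values yield a linear system in the 3 coefficients.
Solving, the leading coefficient vanishes, and g(k) = -6k + 4.
Then g(-5) = 34.

34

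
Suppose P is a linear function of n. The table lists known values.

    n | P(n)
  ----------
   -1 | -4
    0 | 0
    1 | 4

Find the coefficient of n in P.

4

First differences: 4, 4.
Level-1 differences are constant, so P has degree 1.
Fitting a degree-1 polynomial gives P(n) = 4n.
The coefficient of n is 4.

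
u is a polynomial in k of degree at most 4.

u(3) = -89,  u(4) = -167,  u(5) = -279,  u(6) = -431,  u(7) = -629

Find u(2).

First differences: -78, -112, -152, -198. Second differences: -34, -40, -46. Third differences: -6, -6.
Level-3 differences are constant, so u has degree 3.
Fitting a degree-3 polynomial gives u(k) = -k³ - 5k² - 6k + 1.
Then u(2) = -39.

-39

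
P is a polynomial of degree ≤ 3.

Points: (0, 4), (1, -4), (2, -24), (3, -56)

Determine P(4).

First differences: -8, -20, -32. Second differences: -12, -12.
Level-2 differences are constant, so P has degree 2.
Fitting a degree-2 polynomial gives P(n) = -6n² - 2n + 4.
Then P(4) = -100.

-100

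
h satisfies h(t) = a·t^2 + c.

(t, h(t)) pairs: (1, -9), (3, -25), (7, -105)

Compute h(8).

From h(1) = -9 and h(3) = -25: 1a + c = -9 and 9a + c = -25.
Subtracting: 8a = -16, so a = -2; then c = -9 − (-2)·1 = -7.
So h(t) = -2t² − 7, and h(8) = -135.

-135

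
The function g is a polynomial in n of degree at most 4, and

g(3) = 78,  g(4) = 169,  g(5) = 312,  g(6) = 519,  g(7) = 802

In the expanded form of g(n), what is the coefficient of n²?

First differences: 91, 143, 207, 283. Second differences: 52, 64, 76. Third differences: 12, 12.
Level-3 differences are constant, so g has degree 3.
Fitting a degree-3 polynomial gives g(n) = 2n³ + 2n² + 3n - 3.
The coefficient of n² is 2.

2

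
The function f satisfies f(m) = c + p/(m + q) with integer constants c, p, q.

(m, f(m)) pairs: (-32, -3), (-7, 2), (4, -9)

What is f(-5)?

(f(m) − c)(m + q) = p for each data point; the three points give a linear system in c and q, then p follows.
Solving: c = -4, q = 2, p = -30, so f(m) = -4 − 30/(m + 2).
Then f(-5) = -4 − 30/(-3) = 6.

6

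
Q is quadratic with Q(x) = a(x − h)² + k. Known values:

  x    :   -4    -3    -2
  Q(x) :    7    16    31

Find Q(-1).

52

First differences 9, 15; second difference 6 = 2a, so a = 3.
Expanding, the x-coefficient is −2ah = -6h; matching it to the data gives h = -5, and then k = 4.
So Q(x) = 3(x + 5)² + 4.
Q(-1) = 3·4² + 4 = 52.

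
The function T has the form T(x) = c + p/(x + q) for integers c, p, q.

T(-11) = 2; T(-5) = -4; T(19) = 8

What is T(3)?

(T(x) − c)(x + q) = p for each data point; the three points give a linear system in c and q, then p follows.
Solving: c = 6, q = 1, p = 40, so T(x) = 6 + 40/(x + 1).
Then T(3) = 6 + 40/4 = 16.

16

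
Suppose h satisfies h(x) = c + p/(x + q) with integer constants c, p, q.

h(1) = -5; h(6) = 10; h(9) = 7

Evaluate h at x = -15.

3

(h(x) − c)(x + q) = p for each data point; the three points give a linear system in c and q, then p follows.
Solving: c = 4, q = -3, p = 18, so h(x) = 4 + 18/(x − 3).
Then h(-15) = 4 + 18/(-18) = 3.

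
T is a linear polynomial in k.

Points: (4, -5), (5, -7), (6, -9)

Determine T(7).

First differences: -2, -2.
Level-1 differences are constant, so T has degree 1.
Fitting a degree-1 polynomial gives T(k) = -2k + 3.
Then T(7) = -11.

-11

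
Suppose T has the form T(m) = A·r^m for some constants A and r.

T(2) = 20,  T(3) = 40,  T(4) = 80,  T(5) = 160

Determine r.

Consecutive ratio: 40/20 = 2, and 80/40 = 2, so r = 2.
Then A·2^2 = 20 gives A = 5, and T(m) = 5·2^m.

2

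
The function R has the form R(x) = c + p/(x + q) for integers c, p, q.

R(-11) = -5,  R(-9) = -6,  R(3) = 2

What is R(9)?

(R(x) − c)(x + q) = p for each data point; the three points give a linear system in c and q, then p follows.
Solving: c = -2, q = 3, p = 24, so R(x) = -2 + 24/(x + 3).
Then R(9) = -2 + 24/12 = 0.

0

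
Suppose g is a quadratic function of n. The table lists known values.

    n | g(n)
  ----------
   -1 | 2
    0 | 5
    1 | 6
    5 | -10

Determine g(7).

-30

Write g(n) = an² + bn + c; the 4 given values yield a linear system in the 3 coefficients.
Solving, g(n) = -n² + 2n + 5.
Then g(7) = -30.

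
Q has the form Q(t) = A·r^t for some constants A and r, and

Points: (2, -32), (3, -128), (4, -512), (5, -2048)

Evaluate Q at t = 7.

-32768

Consecutive ratio: -128/(-32) = 4, and -512/(-128) = 4, so r = 4.
Then A·4^2 = -32 gives A = -2, and Q(t) = -2·4^t.
Q(7) = -2·4^7 = -32768.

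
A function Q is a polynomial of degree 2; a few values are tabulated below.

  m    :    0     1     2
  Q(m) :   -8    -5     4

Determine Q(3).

19

Write Q(m) = am² + bm + c; the 3 given values yield a linear system in the 3 coefficients.
Solving, Q(m) = 3m² - 8.
Then Q(3) = 19.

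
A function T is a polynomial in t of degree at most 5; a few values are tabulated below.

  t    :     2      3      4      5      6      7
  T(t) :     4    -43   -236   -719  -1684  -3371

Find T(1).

1

Write T(t) = at^5 + bt^4 + ct³ + dt² + et + p; the 6 given values yield a linear system in the 6 coefficients.
Solving, the leading coefficient vanishes, and T(t) = -2t^4 + 4t³ + t² + 2t - 4.
Then T(1) = 1.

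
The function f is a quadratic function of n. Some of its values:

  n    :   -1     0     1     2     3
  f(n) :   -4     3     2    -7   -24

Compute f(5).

-82

Write f(n) = an² + bn + c; the 5 given values yield a linear system in the 3 coefficients.
Solving, f(n) = -4n² + 3n + 3.
Then f(5) = -82.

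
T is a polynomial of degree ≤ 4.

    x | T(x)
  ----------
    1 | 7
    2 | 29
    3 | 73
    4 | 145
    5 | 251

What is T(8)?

Write T(x) = ax^4 + bx³ + cx² + dx + e; the 5 given values yield a linear system in the 5 coefficients.
Solving, the leading coefficient vanishes, and T(x) = x³ + 5x² + 1.
Then T(8) = 833.

833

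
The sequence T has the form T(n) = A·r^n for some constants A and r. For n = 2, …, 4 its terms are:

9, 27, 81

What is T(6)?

Consecutive ratio: 27/9 = 3, and 81/27 = 3, so r = 3.
Then A·3^2 = 9 gives A = 1, and T(n) = 1·3^n.
T(6) = 1·3^6 = 729.

729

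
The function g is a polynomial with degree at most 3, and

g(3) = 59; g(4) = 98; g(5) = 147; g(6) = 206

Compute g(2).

First differences: 39, 49, 59. Second differences: 10, 10.
Level-2 differences are constant, so g has degree 2.
Fitting a degree-2 polynomial gives g(x) = 5x² + 4x + 2.
Then g(2) = 30.

30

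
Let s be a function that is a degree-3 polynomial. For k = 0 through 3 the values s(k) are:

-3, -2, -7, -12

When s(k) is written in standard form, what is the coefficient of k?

6

Write s(k) = ak³ + bk² + ck + d; the 4 given values yield a linear system in the 4 coefficients.
Solving, s(k) = k³ - 6k² + 6k - 3.
The coefficient of k is 6.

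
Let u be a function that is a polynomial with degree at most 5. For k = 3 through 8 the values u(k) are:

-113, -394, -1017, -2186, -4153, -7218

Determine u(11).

-26721

First differences: -281, -623, -1169, -1967, -3065. Second differences: -342, -546, -798, -1098. Third differences: -204, -252, -300. Fourth differences: -48, -48.
Level-4 differences are constant, so u has degree 4.
Fitting a degree-4 polynomial gives u(k) = -2k^4 + 2k³ - k² + 2k - 2.
Then u(11) = -26721.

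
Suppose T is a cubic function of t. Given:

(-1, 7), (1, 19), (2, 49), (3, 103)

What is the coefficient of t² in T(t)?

6

Write T(t) = at³ + bt² + ct + d; the 4 given values yield a linear system in the 4 coefficients.
Solving, T(t) = t³ + 6t² + 5t + 7.
The coefficient of t² is 6.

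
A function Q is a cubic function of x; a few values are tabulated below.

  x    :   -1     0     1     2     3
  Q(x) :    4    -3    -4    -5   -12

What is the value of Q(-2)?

Write Q(x) = ax³ + bx² + cx + d; the 5 given values yield a linear system in the 4 coefficients.
Solving, Q(x) = -x³ + 3x² - 3x - 3.
Then Q(-2) = 23.

23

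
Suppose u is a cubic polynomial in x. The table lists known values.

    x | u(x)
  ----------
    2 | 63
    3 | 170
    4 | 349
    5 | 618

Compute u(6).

Write u(x) = ax³ + bx² + cx + d; the 4 given values yield a linear system in the 4 coefficients.
Solving, u(x) = 3x³ + 9x² + 5x - 7.
Then u(6) = 995.

995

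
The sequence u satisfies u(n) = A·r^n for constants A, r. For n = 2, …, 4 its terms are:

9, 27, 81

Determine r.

Consecutive ratio: 27/9 = 3, and 81/27 = 3, so r = 3.
Then A·3^2 = 9 gives A = 1, and u(n) = 1·3^n.

3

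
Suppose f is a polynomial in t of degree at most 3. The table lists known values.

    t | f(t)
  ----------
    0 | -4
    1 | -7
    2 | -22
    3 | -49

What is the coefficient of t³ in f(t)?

0

First differences: -3, -15, -27. Second differences: -12, -12.
Level-2 differences are constant, so f has degree 2.
Fitting a degree-2 polynomial gives f(t) = -6t² + 3t - 4.
The coefficient of t³ is 0.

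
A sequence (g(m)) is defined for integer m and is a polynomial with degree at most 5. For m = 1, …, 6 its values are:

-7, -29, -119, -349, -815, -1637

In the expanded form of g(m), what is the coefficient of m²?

Write g(m) = am^5 + bm^4 + cm³ + dm² + em + p; the 6 given values yield a linear system in the 6 coefficients.
Solving, the leading coefficient vanishes, and g(m) = -m^4 - 2m³ + 3m² - 2m - 5.
The coefficient of m² is 3.

3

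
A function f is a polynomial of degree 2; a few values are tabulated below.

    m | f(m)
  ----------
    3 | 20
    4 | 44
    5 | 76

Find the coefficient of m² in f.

Write f(m) = am² + bm + c; the 3 given values yield a linear system in the 3 coefficients.
Solving, f(m) = 4m² - 4m - 4.
The coefficient of m² is 4.

4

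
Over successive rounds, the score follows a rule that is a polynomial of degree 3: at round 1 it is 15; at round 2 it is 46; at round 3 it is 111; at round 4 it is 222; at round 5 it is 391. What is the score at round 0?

Write the value at n as s(n).
Write s(n) = an³ + bn² + cn + d; the 5 given values yield a linear system in the 4 coefficients.
Solving, s(n) = 2n³ + 5n² + 2n + 6.
Then s(0) = 6.

6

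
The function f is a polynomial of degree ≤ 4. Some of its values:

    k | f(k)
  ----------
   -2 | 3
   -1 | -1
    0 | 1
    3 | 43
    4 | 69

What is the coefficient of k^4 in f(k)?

0

Write f(k) = ak^4 + bk³ + ck² + dk + e; the 5 given values yield a linear system in the 5 coefficients.
Solving, the top 2 coefficients vanish, and f(k) = 3k² + 5k + 1.
The coefficient of k^4 is 0.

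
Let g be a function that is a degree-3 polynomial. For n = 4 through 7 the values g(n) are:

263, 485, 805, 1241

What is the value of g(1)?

Write g(n) = an³ + bn² + cn + d; the 4 given values yield a linear system in the 4 coefficients.
Solving, g(n) = 3n³ + 4n² + 3n - 5.
Then g(1) = 5.

5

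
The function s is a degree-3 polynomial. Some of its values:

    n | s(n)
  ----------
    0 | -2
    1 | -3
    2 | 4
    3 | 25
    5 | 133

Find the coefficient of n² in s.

Write s(n) = an³ + bn² + cn + d; the 5 given values yield a linear system in the 4 coefficients.
Solving, s(n) = n³ + n² - 3n - 2.
The coefficient of n² is 1.

1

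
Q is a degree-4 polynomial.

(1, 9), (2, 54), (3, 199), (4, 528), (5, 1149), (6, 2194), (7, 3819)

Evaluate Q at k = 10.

14094

First differences: 45, 145, 329, 621, 1045, 1625. Second differences: 100, 184, 292, 424, 580. Third differences: 84, 108, 132, 156. Fourth differences: 24, 24, 24.
Level-4 differences are constant, so Q has degree 4.
Fitting a degree-4 polynomial gives Q(k) = k^4 + 4k³ + k² - k + 4.
Then Q(10) = 14094.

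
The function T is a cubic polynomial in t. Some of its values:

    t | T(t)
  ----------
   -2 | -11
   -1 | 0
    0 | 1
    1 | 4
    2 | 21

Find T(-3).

First differences: 11, 1, 3, 17. Second differences: -10, 2, 14. Third differences: 12, 12.
Level-3 differences are constant, so T has degree 3.
Fitting a degree-3 polynomial gives T(t) = 2t³ + t² + 1.
Then T(-3) = -44.

-44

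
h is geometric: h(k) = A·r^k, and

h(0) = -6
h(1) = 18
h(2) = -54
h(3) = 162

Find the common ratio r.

-3

Consecutive ratio: 18/(-6) = -3, and -54/18 = -3, so r = -3.
Then A·(-3)^0 = -6 gives A = -6, and h(k) = -6·(-3)^k.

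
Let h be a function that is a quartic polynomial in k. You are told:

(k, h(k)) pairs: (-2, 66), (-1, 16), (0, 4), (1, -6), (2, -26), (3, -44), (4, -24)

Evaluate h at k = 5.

First differences: -50, -12, -10, -20, -18, 20. Second differences: 38, 2, -10, 2, 38. Third differences: -36, -12, 12, 36. Fourth differences: 24, 24, 24.
Level-4 differences are constant, so h has degree 4.
Fitting a degree-4 polynomial gives h(k) = k^4 - 4k³ - 7k + 4.
Then h(5) = 94.

94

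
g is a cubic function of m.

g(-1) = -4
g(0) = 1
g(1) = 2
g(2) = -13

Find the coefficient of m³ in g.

Write g(m) = am³ + bm² + cm + d; the 4 given values yield a linear system in the 4 coefficients.
Solving, g(m) = -2m³ - 2m² + 5m + 1.
The coefficient of m³ is -2.

-2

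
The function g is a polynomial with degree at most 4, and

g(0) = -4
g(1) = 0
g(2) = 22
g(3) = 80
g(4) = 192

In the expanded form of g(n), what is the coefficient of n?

First differences: 4, 22, 58, 112. Second differences: 18, 36, 54. Third differences: 18, 18.
Level-3 differences are constant, so g has degree 3.
Fitting a degree-3 polynomial gives g(n) = 3n³ + n - 4.
The coefficient of n is 1.

1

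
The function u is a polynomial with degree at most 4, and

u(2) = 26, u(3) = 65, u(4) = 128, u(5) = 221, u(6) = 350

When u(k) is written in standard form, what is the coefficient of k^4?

0

First differences: 39, 63, 93, 129. Second differences: 24, 30, 36. Third differences: 6, 6.
Level-3 differences are constant, so u has degree 3.
Fitting a degree-3 polynomial gives u(k) = k³ + 3k² + 5k - 4.
The coefficient of k^4 is 0.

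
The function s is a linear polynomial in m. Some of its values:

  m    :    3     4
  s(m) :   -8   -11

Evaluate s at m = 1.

Write s(m) = am + b; the 2 given values yield a linear system in the 2 coefficients.
Solving, s(m) = -3m + 1.
Then s(1) = -2.

-2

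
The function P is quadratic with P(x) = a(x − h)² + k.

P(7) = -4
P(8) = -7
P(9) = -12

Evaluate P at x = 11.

First differences -3, -5; second difference -2 = 2a, so a = -1.
Expanding, the x-coefficient is −2ah = 2h; matching it to the data gives h = 6, and then k = -3.
So P(x) = -1(x − 6)² − 3.
P(11) = -1·5² − 3 = -28.

-28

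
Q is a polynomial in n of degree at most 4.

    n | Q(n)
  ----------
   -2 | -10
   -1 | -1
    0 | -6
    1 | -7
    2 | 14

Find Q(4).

Write Q(n) = an^4 + bn³ + cn² + dn + e; the 5 given values yield a linear system in the 5 coefficients.
Solving, the leading coefficient vanishes, and Q(n) = 3n³ + 2n² - 6n - 6.
Then Q(4) = 194.

194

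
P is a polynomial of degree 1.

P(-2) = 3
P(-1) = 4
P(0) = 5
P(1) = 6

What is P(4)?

Write P(k) = ak + b; the 4 given values yield a linear system in the 2 coefficients.
Solving, P(k) = k + 5.
Then P(4) = 9.

9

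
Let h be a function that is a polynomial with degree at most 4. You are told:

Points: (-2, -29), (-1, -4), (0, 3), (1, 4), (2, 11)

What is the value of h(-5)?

-332

First differences: 25, 7, 1, 7. Second differences: -18, -6, 6. Third differences: 12, 12.
Level-3 differences are constant, so h has degree 3.
Fitting a degree-3 polynomial gives h(m) = 2m³ - 3m² + 2m + 3.
Then h(-5) = -332.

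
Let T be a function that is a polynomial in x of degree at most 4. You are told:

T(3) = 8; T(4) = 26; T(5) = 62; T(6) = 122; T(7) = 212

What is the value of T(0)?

2

Write T(x) = ax^4 + bx³ + cx² + dx + e; the 5 given values yield a linear system in the 5 coefficients.
Solving, the leading coefficient vanishes, and T(x) = x³ - 3x² + 2x + 2.
Then T(0) = 2.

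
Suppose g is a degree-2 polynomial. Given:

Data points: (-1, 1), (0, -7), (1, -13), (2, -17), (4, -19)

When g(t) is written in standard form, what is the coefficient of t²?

Write g(t) = at² + bt + c; the 5 given values yield a linear system in the 3 coefficients.
Solving, g(t) = t² - 7t - 7.
The coefficient of t² is 1.

1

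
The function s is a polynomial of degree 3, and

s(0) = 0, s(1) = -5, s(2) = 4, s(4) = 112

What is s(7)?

679

Write s(x) = ax³ + bx² + cx + d; the 4 given values yield a linear system in the 4 coefficients.
Solving, s(x) = 2x³ + x² - 8x.
Then s(7) = 679.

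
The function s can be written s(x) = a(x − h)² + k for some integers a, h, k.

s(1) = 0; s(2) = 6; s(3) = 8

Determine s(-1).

First differences 6, 2; second difference -4 = 2a, so a = -2.
Expanding, the x-coefficient is −2ah = 4h; matching it to the data gives h = 3, and then k = 8.
So s(x) = -2(x − 3)² + 8.
s(-1) = -2·(-4)² + 8 = -24.

-24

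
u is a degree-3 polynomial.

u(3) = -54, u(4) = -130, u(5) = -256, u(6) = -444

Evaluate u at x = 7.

Write u(x) = ax³ + bx² + cx + d; the 4 given values yield a linear system in the 4 coefficients.
Solving, u(x) = -2x³ - x² + 5x - 6.
Then u(7) = -706.

-706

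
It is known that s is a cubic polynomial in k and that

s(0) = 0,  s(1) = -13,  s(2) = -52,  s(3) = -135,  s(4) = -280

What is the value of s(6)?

First differences: -13, -39, -83, -145. Second differences: -26, -44, -62. Third differences: -18, -18.
Level-3 differences are constant, so s has degree 3.
Fitting a degree-3 polynomial gives s(k) = -3k³ - 4k² - 6k.
Then s(6) = -828.

-828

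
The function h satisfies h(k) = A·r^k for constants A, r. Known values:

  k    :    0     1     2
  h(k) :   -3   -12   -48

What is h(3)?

-192

Consecutive ratio: -12/(-3) = 4, and -48/(-12) = 4, so r = 4.
Then A·4^0 = -3 gives A = -3, and h(k) = -3·4^k.
h(3) = -3·4^3 = -192.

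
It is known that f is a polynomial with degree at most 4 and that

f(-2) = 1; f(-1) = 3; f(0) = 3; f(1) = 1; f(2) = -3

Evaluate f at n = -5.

First differences: 2, 0, -2, -4. Second differences: -2, -2, -2.
Level-2 differences are constant, so f has degree 2.
Fitting a degree-2 polynomial gives f(n) = -n² - n + 3.
Then f(-5) = -17.

-17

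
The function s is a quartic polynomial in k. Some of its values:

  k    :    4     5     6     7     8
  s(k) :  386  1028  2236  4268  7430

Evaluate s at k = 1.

Write s(k) = ak^4 + bk³ + ck² + dk + e; the 5 given values yield a linear system in the 5 coefficients.
Solving, s(k) = 2k^4 - k³ - 4k² + k - 2.
Then s(1) = -4.

-4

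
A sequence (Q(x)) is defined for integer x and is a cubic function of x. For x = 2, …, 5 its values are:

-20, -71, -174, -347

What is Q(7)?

Write Q(x) = ax³ + bx² + cx + d; the 4 given values yield a linear system in the 4 coefficients.
Solving, Q(x) = -3x³ + x² + x - 2.
Then Q(7) = -975.

-975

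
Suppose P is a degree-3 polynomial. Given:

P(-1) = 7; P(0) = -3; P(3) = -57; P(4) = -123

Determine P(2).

-23

Write P(n) = an³ + bn² + cn + d; the 4 given values yield a linear system in the 4 coefficients.
Solving, P(n) = -2n³ + 2n² - 6n - 3.
Then P(2) = -23.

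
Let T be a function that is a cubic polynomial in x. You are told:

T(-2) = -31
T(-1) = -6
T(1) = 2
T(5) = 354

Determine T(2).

21

Write T(x) = ax³ + bx² + cx + d; the 4 given values yield a linear system in the 4 coefficients.
Solving, T(x) = 3x³ - x² + x - 1.
Then T(2) = 21.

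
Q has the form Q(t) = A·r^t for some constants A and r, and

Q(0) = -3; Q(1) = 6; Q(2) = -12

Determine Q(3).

Consecutive ratio: 6/(-3) = -2, and -12/6 = -2, so r = -2.
Then A·(-2)^0 = -3 gives A = -3, and Q(t) = -3·(-2)^t.
Q(3) = -3·(-2)^3 = 24.

24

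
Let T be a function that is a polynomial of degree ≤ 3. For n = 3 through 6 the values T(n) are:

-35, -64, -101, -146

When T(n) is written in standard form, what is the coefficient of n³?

0

Write T(n) = an³ + bn² + cn + d; the 4 given values yield a linear system in the 4 coefficients.
Solving, the leading coefficient vanishes, and T(n) = -4n² - n + 4.
The coefficient of n³ is 0.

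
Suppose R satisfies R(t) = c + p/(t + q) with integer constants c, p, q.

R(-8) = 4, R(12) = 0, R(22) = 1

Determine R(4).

-8

(R(t) − c)(t + q) = p for each data point; the three points give a linear system in c and q, then p follows.
Solving: c = 2, q = -2, p = -20, so R(t) = 2 − 20/(t − 2).
Then R(4) = 2 − 20/2 = -8.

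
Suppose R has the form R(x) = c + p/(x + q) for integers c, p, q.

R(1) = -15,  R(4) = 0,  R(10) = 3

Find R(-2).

(R(x) − c)(x + q) = p for each data point; the three points give a linear system in c and q, then p follows.
Solving: c = 5, q = 0, p = -20, so R(x) = 5 − 20/(x + 0).
Then R(-2) = 5 − 20/(-2) = 15.

15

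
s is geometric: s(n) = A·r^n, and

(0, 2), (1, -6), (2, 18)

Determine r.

-3

Consecutive ratio: -6/2 = -3, and 18/(-6) = -3, so r = -3.
Then A·(-3)^0 = 2 gives A = 2, and s(n) = 2·(-3)^n.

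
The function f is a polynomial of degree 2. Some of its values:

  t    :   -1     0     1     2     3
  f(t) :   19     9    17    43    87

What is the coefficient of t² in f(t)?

9

First differences: -10, 8, 26, 44. Second differences: 18, 18, 18.
Level-2 differences are constant, so f has degree 2.
Fitting a degree-2 polynomial gives f(t) = 9t² - t + 9.
The coefficient of t² is 9.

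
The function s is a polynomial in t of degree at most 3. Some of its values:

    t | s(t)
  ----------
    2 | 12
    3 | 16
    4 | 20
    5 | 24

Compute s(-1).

First differences: 4, 4, 4.
Level-1 differences are constant, so s has degree 1.
Fitting a degree-1 polynomial gives s(t) = 4t + 4.
Then s(-1) = 0.

0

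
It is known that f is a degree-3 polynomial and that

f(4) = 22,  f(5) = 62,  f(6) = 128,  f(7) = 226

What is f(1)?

Write f(m) = am³ + bm² + cm + d; the 4 given values yield a linear system in the 4 coefficients.
Solving, f(m) = m³ - 2m² - 3m + 2.
Then f(1) = -2.

-2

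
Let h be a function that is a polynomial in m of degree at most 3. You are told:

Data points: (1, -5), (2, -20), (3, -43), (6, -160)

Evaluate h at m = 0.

2

Write h(m) = am³ + bm² + cm + d; the 4 given values yield a linear system in the 4 coefficients.
Solving, the leading coefficient vanishes, and h(m) = -4m² - 3m + 2.
Then h(0) = 2.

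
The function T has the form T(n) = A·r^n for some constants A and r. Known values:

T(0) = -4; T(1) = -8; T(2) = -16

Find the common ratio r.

2

Consecutive ratio: -8/(-4) = 2, and -16/(-8) = 2, so r = 2.
Then A·2^0 = -4 gives A = -4, and T(n) = -4·2^n.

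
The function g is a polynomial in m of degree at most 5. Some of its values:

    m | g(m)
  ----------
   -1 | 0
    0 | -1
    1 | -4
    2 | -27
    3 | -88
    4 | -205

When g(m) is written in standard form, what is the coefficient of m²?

Write g(m) = am^5 + bm^4 + cm³ + dm² + em + p; the 6 given values yield a linear system in the 6 coefficients.
Solving, the top 2 coefficients vanish, and g(m) = -3m³ - m² + m - 1.
The coefficient of m² is -1.

-1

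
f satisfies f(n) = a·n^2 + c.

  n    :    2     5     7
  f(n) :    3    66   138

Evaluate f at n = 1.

From f(2) = 3 and f(5) = 66: 4a + c = 3 and 25a + c = 66.
Subtracting: 21a = 63, so a = 3; then c = 3 − 3·4 = -9.
So f(n) = 3n² − 9, and f(1) = -6.

-6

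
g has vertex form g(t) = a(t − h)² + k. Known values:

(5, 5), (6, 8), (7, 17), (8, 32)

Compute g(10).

First differences 3, 9, 15; second difference 6 = 2a, so a = 3.
Expanding, the t-coefficient is −2ah = -6h; matching it to the data gives h = 5, and then k = 5.
So g(t) = 3(t − 5)² + 5.
g(10) = 3·5² + 5 = 80.

80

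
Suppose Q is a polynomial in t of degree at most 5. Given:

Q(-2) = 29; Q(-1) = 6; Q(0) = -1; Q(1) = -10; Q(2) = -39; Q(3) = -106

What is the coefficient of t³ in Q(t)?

-3

Write Q(t) = at^5 + bt^4 + ct³ + dt² + et + p; the 6 given values yield a linear system in the 6 coefficients.
Solving, the top 2 coefficients vanish, and Q(t) = -3t³ - t² - 5t - 1.
The coefficient of t³ is -3.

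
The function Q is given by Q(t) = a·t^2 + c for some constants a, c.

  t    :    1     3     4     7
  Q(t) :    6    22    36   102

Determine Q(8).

132

From Q(1) = 6 and Q(3) = 22: 1a + c = 6 and 9a + c = 22.
Subtracting: 8a = 16, so a = 2; then c = 6 − 2·1 = 4.
So Q(t) = 2t² + 4, and Q(8) = 132.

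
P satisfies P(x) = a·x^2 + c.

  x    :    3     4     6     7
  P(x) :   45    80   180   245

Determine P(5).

125

From P(3) = 45 and P(4) = 80: 9a + c = 45 and 16a + c = 80.
Subtracting: 7a = 35, so a = 5; then c = 45 − 5·9 = 0.
So P(x) = 5x² + 0, and P(5) = 125.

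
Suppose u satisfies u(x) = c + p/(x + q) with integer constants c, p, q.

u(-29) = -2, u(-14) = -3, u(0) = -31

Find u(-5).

-6

(u(x) − c)(x + q) = p for each data point; the three points give a linear system in c and q, then p follows.
Solving: c = -1, q = -1, p = 30, so u(x) = -1 + 30/(x − 1).
Then u(-5) = -1 + 30/(-6) = -6.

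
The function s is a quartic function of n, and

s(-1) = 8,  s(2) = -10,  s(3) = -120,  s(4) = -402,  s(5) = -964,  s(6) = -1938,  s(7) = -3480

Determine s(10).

Write s(n) = an^4 + bn³ + cn² + dn + e; the 7 given values yield a linear system in the 5 coefficients.
Solving, s(n) = -n^4 - 4n³ + 5n² + 6n + 6.
Then s(10) = -13434.

-13434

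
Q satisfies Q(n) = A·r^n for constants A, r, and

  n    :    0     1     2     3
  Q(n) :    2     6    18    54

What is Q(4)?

162

Consecutive ratio: 6/2 = 3, and 18/6 = 3, so r = 3.
Then A·3^0 = 2 gives A = 2, and Q(n) = 2·3^n.
Q(4) = 2·3^4 = 162.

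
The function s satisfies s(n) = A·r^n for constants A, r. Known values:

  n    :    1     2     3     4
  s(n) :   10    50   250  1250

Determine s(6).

31250

Consecutive ratio: 50/10 = 5, and 250/50 = 5, so r = 5.
Then A·5^1 = 10 gives A = 2, and s(n) = 2·5^n.
s(6) = 2·5^6 = 31250.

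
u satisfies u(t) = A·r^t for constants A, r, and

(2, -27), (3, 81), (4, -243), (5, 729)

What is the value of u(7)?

6561

Consecutive ratio: 81/(-27) = -3, and -243/81 = -3, so r = -3.
Then A·(-3)^2 = -27 gives A = -3, and u(t) = -3·(-3)^t.
u(7) = -3·(-3)^7 = 6561.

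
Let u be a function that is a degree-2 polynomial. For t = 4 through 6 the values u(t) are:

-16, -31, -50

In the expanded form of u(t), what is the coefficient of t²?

-2

Write u(t) = at² + bt + c; the 3 given values yield a linear system in the 3 coefficients.
Solving, u(t) = -2t² + 3t + 4.
The coefficient of t² is -2.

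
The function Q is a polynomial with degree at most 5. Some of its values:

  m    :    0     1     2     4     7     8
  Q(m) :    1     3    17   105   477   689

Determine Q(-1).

5

Write Q(m) = am^5 + bm^4 + cm³ + dm² + em + p; the 6 given values yield a linear system in the 6 coefficients.
Solving, the top 2 coefficients vanish, and Q(m) = m³ + 3m² - 2m + 1.
Then Q(-1) = 5.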